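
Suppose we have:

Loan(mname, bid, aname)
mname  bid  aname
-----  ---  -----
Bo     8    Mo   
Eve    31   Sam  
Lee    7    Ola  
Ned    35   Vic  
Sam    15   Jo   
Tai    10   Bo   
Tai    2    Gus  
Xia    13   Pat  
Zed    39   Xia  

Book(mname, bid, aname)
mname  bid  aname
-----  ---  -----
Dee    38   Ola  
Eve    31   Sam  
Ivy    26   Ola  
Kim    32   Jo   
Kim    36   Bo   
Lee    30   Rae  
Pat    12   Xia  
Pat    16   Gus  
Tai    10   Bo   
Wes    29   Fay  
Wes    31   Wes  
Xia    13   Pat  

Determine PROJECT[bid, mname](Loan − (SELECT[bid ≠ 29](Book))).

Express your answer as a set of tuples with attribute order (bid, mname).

Apply σ_{bid ≠ 29}; surviving tuples: {(Dee, 38, Ola), (Eve, 31, Sam), (Ivy, 26, Ola), (Kim, 32, Jo), (Kim, 36, Bo), (Lee, 30, Rae), (Pat, 12, Xia), (Pat, 16, Gus), (Tai, 10, Bo), (Wes, 31, Wes), (Xia, 13, Pat)}
Taking the difference: {(Bo, 8, Mo), (Lee, 7, Ola), (Ned, 35, Vic), (Sam, 15, Jo), (Tai, 2, Gus), (Zed, 39, Xia)}
Projecting to bid, mname: {(15, Sam), (2, Tai), (35, Ned), (39, Zed), (7, Lee), (8, Bo)}

{(15, Sam), (2, Tai), (35, Ned), (39, Zed), (7, Lee), (8, Bo)}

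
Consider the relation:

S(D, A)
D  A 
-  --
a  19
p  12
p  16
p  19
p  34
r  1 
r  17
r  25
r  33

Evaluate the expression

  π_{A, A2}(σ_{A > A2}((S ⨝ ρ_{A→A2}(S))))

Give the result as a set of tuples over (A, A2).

ρ[A→A2]: schema becomes (D, A2); tuples unchanged.
S ⋈ ρ_{A→A2}(S) (natural join on D): {(a, 19, 19), (p, 12, 12), (p, 12, 16), (p, 12, 19), (p, 12, 34), (p, 16, 12), (p, 16, 16), (p, 16, 19), (p, 16, 34), (p, 19, 12), (p, 19, 16), (p, 19, 19), (p, 19, 34), (p, 34, 12), (p, 34, 16), (p, 34, 19), (p, 34, 34), (r, 1, 1), (r, 1, 17), (r, 1, 25), (r, 1, 33), (r, 17, 1), (r, 17, 17), (r, 17, 25), (r, 17, 33), (r, 25, 1), (r, 25, 17), (r, 25, 25), (r, 25, 33), (r, 33, 1), (r, 33, 17), (r, 33, 25), (r, 33, 33)}
Selection A > A2: {(p, 16, 12), (p, 19, 12), (p, 19, 16), (p, 34, 12), (p, 34, 16), (p, 34, 19), (r, 17, 1), (r, 25, 1), (r, 25, 17), (r, 33, 1), (r, 33, 17), (r, 33, 25)}
Projecting to A, A2: {(16, 12), (17, 1), (19, 12), (19, 16), (25, 1), (25, 17), (33, 1), (33, 17), (33, 25), (34, 12), (34, 16), (34, 19)}

{(16, 12), (17, 1), (19, 12), (19, 16), (25, 1), (25, 17), (33, 1), (33, 17), (33, 25), (34, 12), (34, 16), (34, 19)}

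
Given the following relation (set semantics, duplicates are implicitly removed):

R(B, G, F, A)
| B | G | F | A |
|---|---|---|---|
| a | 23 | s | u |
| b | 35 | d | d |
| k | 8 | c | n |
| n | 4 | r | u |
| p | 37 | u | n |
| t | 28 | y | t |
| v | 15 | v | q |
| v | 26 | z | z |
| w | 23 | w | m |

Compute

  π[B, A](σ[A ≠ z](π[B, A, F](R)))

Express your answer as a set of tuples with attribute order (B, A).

Keep only column(s) B, A, F: {(a, u, s), (b, d, d), (k, n, c), (n, u, r), (p, n, u), (t, t, y), (v, q, v), (v, z, z), (w, m, w)}
Apply σ_{A ≠ z}; surviving tuples: {(a, u, s), (b, d, d), (k, n, c), (n, u, r), (p, n, u), (t, t, y), (v, q, v), (w, m, w)}
Keep only column(s) B, A: {(a, u), (b, d), (k, n), (n, u), (p, n), (t, t), (v, q), (w, m)}

{(a, u), (b, d), (k, n), (n, u), (p, n), (t, t), (v, q), (w, m)}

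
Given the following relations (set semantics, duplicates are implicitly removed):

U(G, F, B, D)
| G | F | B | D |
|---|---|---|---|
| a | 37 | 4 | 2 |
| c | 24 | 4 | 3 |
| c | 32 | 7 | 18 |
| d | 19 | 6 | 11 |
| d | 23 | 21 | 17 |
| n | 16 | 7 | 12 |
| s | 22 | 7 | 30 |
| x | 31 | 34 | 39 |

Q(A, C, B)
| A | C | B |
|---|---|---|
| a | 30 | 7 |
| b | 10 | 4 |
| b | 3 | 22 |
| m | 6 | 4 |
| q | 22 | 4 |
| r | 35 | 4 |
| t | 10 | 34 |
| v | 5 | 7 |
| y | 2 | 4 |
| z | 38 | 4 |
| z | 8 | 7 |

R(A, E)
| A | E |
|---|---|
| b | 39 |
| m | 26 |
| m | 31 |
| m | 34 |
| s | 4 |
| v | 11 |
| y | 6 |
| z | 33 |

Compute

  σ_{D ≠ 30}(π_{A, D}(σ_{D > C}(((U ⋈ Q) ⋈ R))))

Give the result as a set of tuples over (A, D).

{(v, 12), (v, 18), (y, 3), (z, 12), (z, 18)}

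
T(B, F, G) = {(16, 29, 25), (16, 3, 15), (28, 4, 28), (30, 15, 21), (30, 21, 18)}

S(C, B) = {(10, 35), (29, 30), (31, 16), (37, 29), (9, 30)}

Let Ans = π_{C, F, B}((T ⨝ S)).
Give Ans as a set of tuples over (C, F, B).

T ⋈ S (natural join on B): {(16, 29, 25, 31), (16, 3, 15, 31), (30, 15, 21, 29), (30, 15, 21, 9), (30, 21, 18, 29), (30, 21, 18, 9)}
π[C, F, B]: project onto (C, F, B) → {(29, 15, 30), (29, 21, 30), (31, 29, 16), (31, 3, 16), (9, 15, 30), (9, 21, 30)}

{(29, 15, 30), (29, 21, 30), (31, 29, 16), (31, 3, 16), (9, 15, 30), (9, 21, 30)}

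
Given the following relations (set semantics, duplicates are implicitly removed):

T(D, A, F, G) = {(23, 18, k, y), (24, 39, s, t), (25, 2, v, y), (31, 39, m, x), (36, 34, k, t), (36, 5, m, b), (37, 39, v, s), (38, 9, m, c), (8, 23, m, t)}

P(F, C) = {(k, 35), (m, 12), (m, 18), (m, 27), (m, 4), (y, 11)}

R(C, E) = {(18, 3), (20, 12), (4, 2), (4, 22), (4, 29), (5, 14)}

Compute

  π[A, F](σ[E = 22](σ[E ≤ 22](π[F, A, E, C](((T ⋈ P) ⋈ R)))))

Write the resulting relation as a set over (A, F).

{(23, m), (39, m), (5, m), (9, m)}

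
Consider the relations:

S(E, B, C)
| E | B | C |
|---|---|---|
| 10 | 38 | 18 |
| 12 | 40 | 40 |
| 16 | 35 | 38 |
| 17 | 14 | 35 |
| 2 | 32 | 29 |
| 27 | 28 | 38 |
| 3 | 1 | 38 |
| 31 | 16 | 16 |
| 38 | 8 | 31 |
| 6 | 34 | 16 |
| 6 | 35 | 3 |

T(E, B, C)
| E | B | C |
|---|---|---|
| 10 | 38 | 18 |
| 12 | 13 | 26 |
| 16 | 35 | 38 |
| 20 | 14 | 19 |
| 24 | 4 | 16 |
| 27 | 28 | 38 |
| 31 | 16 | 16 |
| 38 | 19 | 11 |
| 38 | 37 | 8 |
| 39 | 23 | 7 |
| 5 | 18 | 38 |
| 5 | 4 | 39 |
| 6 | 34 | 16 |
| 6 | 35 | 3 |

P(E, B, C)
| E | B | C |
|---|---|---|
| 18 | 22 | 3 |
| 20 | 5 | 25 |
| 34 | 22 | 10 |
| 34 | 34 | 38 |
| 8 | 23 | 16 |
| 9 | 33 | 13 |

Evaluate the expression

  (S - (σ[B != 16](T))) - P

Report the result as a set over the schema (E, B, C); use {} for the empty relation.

{(12, 40, 40), (17, 14, 35), (2, 32, 29), (3, 1, 38), (31, 16, 16), (38, 8, 31)}

Apply σ_{B != 16}; surviving tuples: {(10, 38, 18), (12, 13, 26), (16, 35, 38), (20, 14, 19), (24, 4, 16), (27, 28, 38), (38, 19, 11), (38, 37, 8), (39, 23, 7), (5, 18, 38), (5, 4, 39), (6, 34, 16), (6, 35, 3)}
Set difference of the two operands is {(12, 40, 40), (17, 14, 35), (2, 32, 29), (3, 1, 38), (31, 16, 16), (38, 8, 31)}.
Set difference of the two operands is {(12, 40, 40), (17, 14, 35), (2, 32, 29), (3, 1, 38), (31, 16, 16), (38, 8, 31)}.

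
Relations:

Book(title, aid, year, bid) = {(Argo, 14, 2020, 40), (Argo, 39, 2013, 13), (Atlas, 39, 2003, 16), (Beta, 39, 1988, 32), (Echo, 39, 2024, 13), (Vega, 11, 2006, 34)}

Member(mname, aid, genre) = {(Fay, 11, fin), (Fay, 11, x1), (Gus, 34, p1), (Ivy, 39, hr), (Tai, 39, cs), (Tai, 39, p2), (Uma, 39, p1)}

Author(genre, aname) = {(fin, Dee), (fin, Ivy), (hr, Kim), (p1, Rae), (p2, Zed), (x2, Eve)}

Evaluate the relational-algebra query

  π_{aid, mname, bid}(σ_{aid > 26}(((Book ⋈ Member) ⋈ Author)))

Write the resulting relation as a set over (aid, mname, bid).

Natural join on aid: {(Argo, 39, 2013, 13, Ivy, hr), (Argo, 39, 2013, 13, Tai, cs), (Argo, 39, 2013, 13, Tai, p2), (Argo, 39, 2013, 13, Uma, p1), (Atlas, 39, 2003, 16, Ivy, hr), (Atlas, 39, 2003, 16, Tai, cs), (Atlas, 39, 2003, 16, Tai, p2), (Atlas, 39, 2003, 16, Uma, p1), (Beta, 39, 1988, 32, Ivy, hr), (Beta, 39, 1988, 32, Tai, cs), (Beta, 39, 1988, 32, Tai, p2), (Beta, 39, 1988, 32, Uma, p1), (Echo, 39, 2024, 13, Ivy, hr), (Echo, 39, 2024, 13, Tai, cs), (Echo, 39, 2024, 13, Tai, p2), (Echo, 39, 2024, 13, Uma, p1), (Vega, 11, 2006, 34, Fay, fin), (Vega, 11, 2006, 34, Fay, x1)}
Natural join on genre: {(Argo, 39, 2013, 13, Ivy, hr, Kim), (Argo, 39, 2013, 13, Tai, p2, Zed), (Argo, 39, 2013, 13, Uma, p1, Rae), (Atlas, 39, 2003, 16, Ivy, hr, Kim), (Atlas, 39, 2003, 16, Tai, p2, Zed), (Atlas, 39, 2003, 16, Uma, p1, Rae), (Beta, 39, 1988, 32, Ivy, hr, Kim), (Beta, 39, 1988, 32, Tai, p2, Zed), (Beta, 39, 1988, 32, Uma, p1, Rae), (Echo, 39, 2024, 13, Ivy, hr, Kim), (Echo, 39, 2024, 13, Tai, p2, Zed), (Echo, 39, 2024, 13, Uma, p1, Rae), (Vega, 11, 2006, 34, Fay, fin, Dee), (Vega, 11, 2006, 34, Fay, fin, Ivy)}
Selection aid > 26: {(Argo, 39, 2013, 13, Ivy, hr, Kim), (Argo, 39, 2013, 13, Tai, p2, Zed), (Argo, 39, 2013, 13, Uma, p1, Rae), (Atlas, 39, 2003, 16, Ivy, hr, Kim), (Atlas, 39, 2003, 16, Tai, p2, Zed), (Atlas, 39, 2003, 16, Uma, p1, Rae), (Beta, 39, 1988, 32, Ivy, hr, Kim), (Beta, 39, 1988, 32, Tai, p2, Zed), (Beta, 39, 1988, 32, Uma, p1, Rae), (Echo, 39, 2024, 13, Ivy, hr, Kim), (Echo, 39, 2024, 13, Tai, p2, Zed), (Echo, 39, 2024, 13, Uma, p1, Rae)}
π_{aid, mname, bid} gives {(39, Ivy, 13), (39, Ivy, 16), (39, Ivy, 32), (39, Tai, 13), (39, Tai, 16), (39, Tai, 32), (39, Uma, 13), (39, Uma, 16), (39, Uma, 32)} (3 duplicate(s) eliminated).

{(39, Ivy, 13), (39, Ivy, 16), (39, Ivy, 32), (39, Tai, 13), (39, Tai, 16), (39, Tai, 32), (39, Uma, 13), (39, Uma, 16), (39, Uma, 32)}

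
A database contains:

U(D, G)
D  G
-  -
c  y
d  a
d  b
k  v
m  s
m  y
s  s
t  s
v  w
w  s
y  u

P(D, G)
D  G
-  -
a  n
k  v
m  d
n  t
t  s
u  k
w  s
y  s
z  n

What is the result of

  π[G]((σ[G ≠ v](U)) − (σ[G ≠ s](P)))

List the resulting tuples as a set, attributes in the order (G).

{a, b, s, u, w, y}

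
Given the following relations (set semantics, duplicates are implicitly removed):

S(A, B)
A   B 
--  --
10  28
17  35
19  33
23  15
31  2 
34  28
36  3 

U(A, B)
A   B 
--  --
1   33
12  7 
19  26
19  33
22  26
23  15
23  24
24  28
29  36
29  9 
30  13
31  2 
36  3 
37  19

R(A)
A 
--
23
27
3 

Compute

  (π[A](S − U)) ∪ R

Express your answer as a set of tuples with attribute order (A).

Set difference of the two operands is {(10, 28), (17, 35), (34, 28)}.
π[A]: project onto (A) → {10, 17, 34}
Set union of the two operands is {10, 17, 23, 27, 3, 34}.

{10, 17, 23, 27, 3, 34}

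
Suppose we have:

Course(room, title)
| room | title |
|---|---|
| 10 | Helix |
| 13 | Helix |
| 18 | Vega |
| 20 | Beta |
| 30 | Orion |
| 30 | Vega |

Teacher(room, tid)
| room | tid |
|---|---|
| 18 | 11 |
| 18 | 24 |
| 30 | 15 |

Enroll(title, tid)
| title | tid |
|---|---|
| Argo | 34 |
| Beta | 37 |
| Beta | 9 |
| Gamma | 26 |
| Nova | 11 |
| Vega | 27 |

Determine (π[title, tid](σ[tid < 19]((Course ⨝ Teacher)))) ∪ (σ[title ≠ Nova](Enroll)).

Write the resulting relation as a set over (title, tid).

{(Argo, 34), (Beta, 37), (Beta, 9), (Gamma, 26), (Orion, 15), (Vega, 11), (Vega, 15), (Vega, 27)}

Joining Course and Teacher on room yields {(18, Vega, 11), (18, Vega, 24), (30, Orion, 15), (30, Vega, 15)}.
Filtering on tid < 19 leaves {(18, Vega, 11), (30, Orion, 15), (30, Vega, 15)}.
π_{title, tid} gives {(Orion, 15), (Vega, 11), (Vega, 15)}.
Filtering on title ≠ Nova leaves {(Argo, 34), (Beta, 37), (Beta, 9), (Gamma, 26), (Vega, 27)}.
Union: {(Orion, 15), (Vega, 11), (Vega, 15)} with {(Argo, 34), (Beta, 37), (Beta, 9), (Gamma, 26), (Vega, 27)} → {(Argo, 34), (Beta, 37), (Beta, 9), (Gamma, 26), (Orion, 15), (Vega, 11), (Vega, 15), (Vega, 27)}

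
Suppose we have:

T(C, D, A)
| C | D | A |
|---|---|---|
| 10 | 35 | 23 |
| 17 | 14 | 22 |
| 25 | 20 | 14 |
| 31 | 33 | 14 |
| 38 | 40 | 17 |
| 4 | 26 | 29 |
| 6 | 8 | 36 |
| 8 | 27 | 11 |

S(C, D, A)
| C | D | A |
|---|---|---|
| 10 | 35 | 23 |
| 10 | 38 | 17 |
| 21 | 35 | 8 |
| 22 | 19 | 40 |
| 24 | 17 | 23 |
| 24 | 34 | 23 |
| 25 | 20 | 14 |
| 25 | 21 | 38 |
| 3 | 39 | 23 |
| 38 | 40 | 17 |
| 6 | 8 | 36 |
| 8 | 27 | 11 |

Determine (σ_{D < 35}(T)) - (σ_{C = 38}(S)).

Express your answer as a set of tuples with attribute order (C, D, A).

{(17, 14, 22), (25, 20, 14), (31, 33, 14), (4, 26, 29), (6, 8, 36), (8, 27, 11)}

σ[D < 35]: keep tuples satisfying D < 35 → {(17, 14, 22), (25, 20, 14), (31, 33, 14), (4, 26, 29), (6, 8, 36), (8, 27, 11)}
σ[C = 38]: keep tuples satisfying C = 38 → {(38, 40, 17)}
Difference: {(17, 14, 22), (25, 20, 14), (31, 33, 14), (4, 26, 29), (6, 8, 36), (8, 27, 11)} with {(38, 40, 17)} → {(17, 14, 22), (25, 20, 14), (31, 33, 14), (4, 26, 29), (6, 8, 36), (8, 27, 11)}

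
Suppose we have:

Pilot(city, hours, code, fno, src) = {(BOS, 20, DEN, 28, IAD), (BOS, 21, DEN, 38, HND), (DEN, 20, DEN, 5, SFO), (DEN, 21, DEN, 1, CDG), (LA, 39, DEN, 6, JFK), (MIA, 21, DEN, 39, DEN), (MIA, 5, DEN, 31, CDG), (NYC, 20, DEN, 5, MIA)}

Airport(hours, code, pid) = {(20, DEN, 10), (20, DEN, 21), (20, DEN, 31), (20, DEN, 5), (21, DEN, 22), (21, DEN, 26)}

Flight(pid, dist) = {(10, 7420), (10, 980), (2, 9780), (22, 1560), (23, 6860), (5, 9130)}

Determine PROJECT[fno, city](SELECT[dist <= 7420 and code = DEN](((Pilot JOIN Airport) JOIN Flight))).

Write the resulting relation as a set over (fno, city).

Pilot ⋈ Airport (natural join on hours, code): {(BOS, 20, DEN, 28, IAD, 10), (BOS, 20, DEN, 28, IAD, 21), (BOS, 20, DEN, 28, IAD, 31), (BOS, 20, DEN, 28, IAD, 5), (BOS, 21, DEN, 38, HND, 22), (BOS, 21, DEN, 38, HND, 26), (DEN, 20, DEN, 5, SFO, 10), (DEN, 20, DEN, 5, SFO, 21), (DEN, 20, DEN, 5, SFO, 31), (DEN, 20, DEN, 5, SFO, 5), (DEN, 21, DEN, 1, CDG, 22), (DEN, 21, DEN, 1, CDG, 26), (MIA, 21, DEN, 39, DEN, 22), (MIA, 21, DEN, 39, DEN, 26), (NYC, 20, DEN, 5, MIA, 10), (NYC, 20, DEN, 5, MIA, 21), (NYC, 20, DEN, 5, MIA, 31), (NYC, 20, DEN, 5, MIA, 5)}
(Pilot JOIN Airport) ⋈ Flight (natural join on pid): {(BOS, 20, DEN, 28, IAD, 10, 7420), (BOS, 20, DEN, 28, IAD, 10, 980), (BOS, 20, DEN, 28, IAD, 5, 9130), (BOS, 21, DEN, 38, HND, 22, 1560), (DEN, 20, DEN, 5, SFO, 10, 7420), (DEN, 20, DEN, 5, SFO, 10, 980), (DEN, 20, DEN, 5, SFO, 5, 9130), (DEN, 21, DEN, 1, CDG, 22, 1560), (MIA, 21, DEN, 39, DEN, 22, 1560), (NYC, 20, DEN, 5, MIA, 10, 7420), (NYC, 20, DEN, 5, MIA, 10, 980), (NYC, 20, DEN, 5, MIA, 5, 9130)}
Selection dist <= 7420 and code = DEN: {(BOS, 20, DEN, 28, IAD, 10, 7420), (BOS, 20, DEN, 28, IAD, 10, 980), (BOS, 21, DEN, 38, HND, 22, 1560), (DEN, 20, DEN, 5, SFO, 10, 7420), (DEN, 20, DEN, 5, SFO, 10, 980), (DEN, 21, DEN, 1, CDG, 22, 1560), (MIA, 21, DEN, 39, DEN, 22, 1560), (NYC, 20, DEN, 5, MIA, 10, 7420), (NYC, 20, DEN, 5, MIA, 10, 980)}
Keep only column(s) fno, city (3 duplicate(s) eliminated): {(1, DEN), (28, BOS), (38, BOS), (39, MIA), (5, DEN), (5, NYC)}

{(1, DEN), (28, BOS), (38, BOS), (39, MIA), (5, DEN), (5, NYC)}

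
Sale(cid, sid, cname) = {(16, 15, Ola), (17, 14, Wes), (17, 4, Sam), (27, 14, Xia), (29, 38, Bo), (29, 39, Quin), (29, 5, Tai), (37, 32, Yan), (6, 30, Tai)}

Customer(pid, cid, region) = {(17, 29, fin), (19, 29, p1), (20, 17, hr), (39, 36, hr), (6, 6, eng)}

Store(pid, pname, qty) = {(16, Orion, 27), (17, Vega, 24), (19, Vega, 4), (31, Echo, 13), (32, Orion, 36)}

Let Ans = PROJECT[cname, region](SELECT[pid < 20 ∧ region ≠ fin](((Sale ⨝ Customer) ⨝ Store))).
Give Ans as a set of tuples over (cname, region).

Natural join on cid: {(17, 14, Wes, 20, hr), (17, 4, Sam, 20, hr), (29, 38, Bo, 17, fin), (29, 38, Bo, 19, p1), (29, 39, Quin, 17, fin), (29, 39, Quin, 19, p1), (29, 5, Tai, 17, fin), (29, 5, Tai, 19, p1), (6, 30, Tai, 6, eng)}
Natural join on pid: {(29, 38, Bo, 17, fin, Vega, 24), (29, 38, Bo, 19, p1, Vega, 4), (29, 39, Quin, 17, fin, Vega, 24), (29, 39, Quin, 19, p1, Vega, 4), (29, 5, Tai, 17, fin, Vega, 24), (29, 5, Tai, 19, p1, Vega, 4)}
Selection pid < 20 ∧ region ≠ fin: {(29, 38, Bo, 19, p1, Vega, 4), (29, 39, Quin, 19, p1, Vega, 4), (29, 5, Tai, 19, p1, Vega, 4)}
π[cname, region]: project onto (cname, region) → {(Bo, p1), (Quin, p1), (Tai, p1)}

{(Bo, p1), (Quin, p1), (Tai, p1)}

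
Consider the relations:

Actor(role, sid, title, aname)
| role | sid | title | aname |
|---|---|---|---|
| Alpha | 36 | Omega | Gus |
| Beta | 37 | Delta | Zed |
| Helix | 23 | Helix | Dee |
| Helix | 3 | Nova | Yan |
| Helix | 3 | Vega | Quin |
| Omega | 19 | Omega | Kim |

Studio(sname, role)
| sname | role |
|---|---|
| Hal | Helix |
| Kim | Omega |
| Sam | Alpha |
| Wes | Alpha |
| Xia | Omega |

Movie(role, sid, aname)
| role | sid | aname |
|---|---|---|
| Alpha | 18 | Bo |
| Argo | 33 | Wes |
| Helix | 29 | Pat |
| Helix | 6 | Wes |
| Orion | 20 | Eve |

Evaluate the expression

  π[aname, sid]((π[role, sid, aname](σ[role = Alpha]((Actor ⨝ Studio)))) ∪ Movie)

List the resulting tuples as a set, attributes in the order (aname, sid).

Actor ⋈ Studio (natural join on role): {(Alpha, 36, Omega, Gus, Sam), (Alpha, 36, Omega, Gus, Wes), (Helix, 23, Helix, Dee, Hal), (Helix, 3, Nova, Yan, Hal), (Helix, 3, Vega, Quin, Hal), (Omega, 19, Omega, Kim, Kim), (Omega, 19, Omega, Kim, Xia)}
Apply σ_{role = Alpha}; surviving tuples: {(Alpha, 36, Omega, Gus, Sam), (Alpha, 36, Omega, Gus, Wes)}
π[role, sid, aname]: project onto (role, sid, aname) (1 duplicate(s) eliminated) → {(Alpha, 36, Gus)}
Taking the union: {(Alpha, 18, Bo), (Alpha, 36, Gus), (Argo, 33, Wes), (Helix, 29, Pat), (Helix, 6, Wes), (Orion, 20, Eve)}
π[aname, sid]: project onto (aname, sid) → {(Bo, 18), (Eve, 20), (Gus, 36), (Pat, 29), (Wes, 33), (Wes, 6)}

{(Bo, 18), (Eve, 20), (Gus, 36), (Pat, 29), (Wes, 33), (Wes, 6)}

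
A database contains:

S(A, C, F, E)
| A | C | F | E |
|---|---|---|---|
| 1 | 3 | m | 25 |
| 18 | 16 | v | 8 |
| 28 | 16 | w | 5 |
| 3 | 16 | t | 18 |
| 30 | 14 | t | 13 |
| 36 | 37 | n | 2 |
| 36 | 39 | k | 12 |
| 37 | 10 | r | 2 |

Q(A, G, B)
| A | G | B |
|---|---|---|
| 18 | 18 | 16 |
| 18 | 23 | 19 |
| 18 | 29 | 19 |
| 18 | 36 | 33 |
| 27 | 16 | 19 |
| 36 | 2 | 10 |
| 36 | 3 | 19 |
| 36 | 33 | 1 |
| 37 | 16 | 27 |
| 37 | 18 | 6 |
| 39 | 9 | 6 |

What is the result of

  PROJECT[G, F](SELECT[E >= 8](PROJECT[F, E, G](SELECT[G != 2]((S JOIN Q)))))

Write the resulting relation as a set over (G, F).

Natural join on A: {(18, 16, v, 8, 18, 16), (18, 16, v, 8, 23, 19), (18, 16, v, 8, 29, 19), (18, 16, v, 8, 36, 33), (36, 37, n, 2, 2, 10), (36, 37, n, 2, 3, 19), (36, 37, n, 2, 33, 1), (36, 39, k, 12, 2, 10), (36, 39, k, 12, 3, 19), (36, 39, k, 12, 33, 1), (37, 10, r, 2, 16, 27), (37, 10, r, 2, 18, 6)}
Apply σ_{G != 2}; surviving tuples: {(18, 16, v, 8, 18, 16), (18, 16, v, 8, 23, 19), (18, 16, v, 8, 29, 19), (18, 16, v, 8, 36, 33), (36, 37, n, 2, 3, 19), (36, 37, n, 2, 33, 1), (36, 39, k, 12, 3, 19), (36, 39, k, 12, 33, 1), (37, 10, r, 2, 16, 27), (37, 10, r, 2, 18, 6)}
Keep only column(s) F, E, G: {(k, 12, 3), (k, 12, 33), (n, 2, 3), (n, 2, 33), (r, 2, 16), (r, 2, 18), (v, 8, 18), (v, 8, 23), (v, 8, 29), (v, 8, 36)}
Apply σ_{E >= 8}; surviving tuples: {(k, 12, 3), (k, 12, 33), (v, 8, 18), (v, 8, 23), (v, 8, 29), (v, 8, 36)}
Keep only column(s) G, F: {(18, v), (23, v), (29, v), (3, k), (33, k), (36, v)}

{(18, v), (23, v), (29, v), (3, k), (33, k), (36, v)}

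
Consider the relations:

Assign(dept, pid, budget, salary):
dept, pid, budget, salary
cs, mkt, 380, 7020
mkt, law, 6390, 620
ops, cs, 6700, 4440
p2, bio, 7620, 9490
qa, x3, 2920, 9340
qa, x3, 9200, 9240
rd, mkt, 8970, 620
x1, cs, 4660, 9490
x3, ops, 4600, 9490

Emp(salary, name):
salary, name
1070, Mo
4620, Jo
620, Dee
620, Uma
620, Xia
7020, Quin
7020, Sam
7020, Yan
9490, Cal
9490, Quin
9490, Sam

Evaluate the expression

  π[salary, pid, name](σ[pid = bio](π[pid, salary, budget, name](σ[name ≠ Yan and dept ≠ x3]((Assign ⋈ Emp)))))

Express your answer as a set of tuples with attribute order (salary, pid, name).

Natural join on salary: {(cs, mkt, 380, 7020, Quin), (cs, mkt, 380, 7020, Sam), (cs, mkt, 380, 7020, Yan), (mkt, law, 6390, 620, Dee), (mkt, law, 6390, 620, Uma), (mkt, law, 6390, 620, Xia), (p2, bio, 7620, 9490, Cal), (p2, bio, 7620, 9490, Quin), (p2, bio, 7620, 9490, Sam), (rd, mkt, 8970, 620, Dee), (rd, mkt, 8970, 620, Uma), (rd, mkt, 8970, 620, Xia), (x1, cs, 4660, 9490, Cal), (x1, cs, 4660, 9490, Quin), (x1, cs, 4660, 9490, Sam), (x3, ops, 4600, 9490, Cal), (x3, ops, 4600, 9490, Quin), (x3, ops, 4600, 9490, Sam)}
σ[name ≠ Yan and dept ≠ x3]: keep tuples satisfying name ≠ Yan and dept ≠ x3 → {(cs, mkt, 380, 7020, Quin), (cs, mkt, 380, 7020, Sam), (mkt, law, 6390, 620, Dee), (mkt, law, 6390, 620, Uma), (mkt, law, 6390, 620, Xia), (p2, bio, 7620, 9490, Cal), (p2, bio, 7620, 9490, Quin), (p2, bio, 7620, 9490, Sam), (rd, mkt, 8970, 620, Dee), (rd, mkt, 8970, 620, Uma), (rd, mkt, 8970, 620, Xia), (x1, cs, 4660, 9490, Cal), (x1, cs, 4660, 9490, Quin), (x1, cs, 4660, 9490, Sam)}
π_{pid, salary, budget, name} gives {(bio, 9490, 7620, Cal), (bio, 9490, 7620, Quin), (bio, 9490, 7620, Sam), (cs, 9490, 4660, Cal), (cs, 9490, 4660, Quin), (cs, 9490, 4660, Sam), (law, 620, 6390, Dee), (law, 620, 6390, Uma), (law, 620, 6390, Xia), (mkt, 620, 8970, Dee), (mkt, 620, 8970, Uma), (mkt, 620, 8970, Xia), (mkt, 7020, 380, Quin), (mkt, 7020, 380, Sam)}.
σ[pid = bio]: keep tuples satisfying pid = bio → {(bio, 9490, 7620, Cal), (bio, 9490, 7620, Quin), (bio, 9490, 7620, Sam)}
π_{salary, pid, name} gives {(9490, bio, Cal), (9490, bio, Quin), (9490, bio, Sam)}.

{(9490, bio, Cal), (9490, bio, Quin), (9490, bio, Sam)}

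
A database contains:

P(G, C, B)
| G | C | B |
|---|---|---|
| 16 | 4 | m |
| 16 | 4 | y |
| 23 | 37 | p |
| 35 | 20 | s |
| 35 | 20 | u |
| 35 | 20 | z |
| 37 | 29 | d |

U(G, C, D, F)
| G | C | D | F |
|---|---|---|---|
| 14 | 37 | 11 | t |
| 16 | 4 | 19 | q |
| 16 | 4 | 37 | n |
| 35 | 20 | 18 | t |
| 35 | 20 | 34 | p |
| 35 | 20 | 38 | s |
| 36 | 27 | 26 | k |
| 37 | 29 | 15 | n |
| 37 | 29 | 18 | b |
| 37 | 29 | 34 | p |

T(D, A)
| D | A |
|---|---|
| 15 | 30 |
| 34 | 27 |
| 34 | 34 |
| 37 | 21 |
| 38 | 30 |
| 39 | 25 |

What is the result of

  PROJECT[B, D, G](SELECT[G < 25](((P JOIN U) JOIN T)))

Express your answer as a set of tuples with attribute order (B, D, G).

{(m, 37, 16), (y, 37, 16)}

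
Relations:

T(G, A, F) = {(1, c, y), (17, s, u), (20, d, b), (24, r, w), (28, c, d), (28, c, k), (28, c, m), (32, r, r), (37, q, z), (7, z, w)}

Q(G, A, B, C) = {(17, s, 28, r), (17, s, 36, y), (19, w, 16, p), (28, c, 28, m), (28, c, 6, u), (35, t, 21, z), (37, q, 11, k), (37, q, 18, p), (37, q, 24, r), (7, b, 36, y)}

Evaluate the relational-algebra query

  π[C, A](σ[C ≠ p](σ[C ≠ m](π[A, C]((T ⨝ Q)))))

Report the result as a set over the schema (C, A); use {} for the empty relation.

T ⋈ Q (natural join on G, A): {(17, s, u, 28, r), (17, s, u, 36, y), (28, c, d, 28, m), (28, c, d, 6, u), (28, c, k, 28, m), (28, c, k, 6, u), (28, c, m, 28, m), (28, c, m, 6, u), (37, q, z, 11, k), (37, q, z, 18, p), (37, q, z, 24, r)}
π[A, C]: project onto (A, C) (4 duplicate(s) eliminated) → {(c, m), (c, u), (q, k), (q, p), (q, r), (s, r), (s, y)}
Filtering on C ≠ m leaves {(c, u), (q, k), (q, p), (q, r), (s, r), (s, y)}.
Filtering on C ≠ p leaves {(c, u), (q, k), (q, r), (s, r), (s, y)}.
π[C, A]: project onto (C, A) → {(k, q), (r, q), (r, s), (u, c), (y, s)}

{(k, q), (r, q), (r, s), (u, c), (y, s)}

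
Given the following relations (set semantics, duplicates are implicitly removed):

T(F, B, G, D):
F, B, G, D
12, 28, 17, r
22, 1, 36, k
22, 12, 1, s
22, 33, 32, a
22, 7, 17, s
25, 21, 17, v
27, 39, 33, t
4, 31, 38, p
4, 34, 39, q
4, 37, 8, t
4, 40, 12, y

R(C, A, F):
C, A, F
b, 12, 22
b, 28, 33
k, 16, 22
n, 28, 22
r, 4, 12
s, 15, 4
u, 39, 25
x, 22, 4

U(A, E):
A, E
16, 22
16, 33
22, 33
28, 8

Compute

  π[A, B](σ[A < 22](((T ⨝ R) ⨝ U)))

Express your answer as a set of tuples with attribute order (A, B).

T ⋈ R (natural join on F): {(12, 28, 17, r, r, 4), (22, 1, 36, k, b, 12), (22, 1, 36, k, k, 16), (22, 1, 36, k, n, 28), (22, 12, 1, s, b, 12), (22, 12, 1, s, k, 16), (22, 12, 1, s, n, 28), (22, 33, 32, a, b, 12), (22, 33, 32, a, k, 16), (22, 33, 32, a, n, 28), (22, 7, 17, s, b, 12), (22, 7, 17, s, k, 16), (22, 7, 17, s, n, 28), (25, 21, 17, v, u, 39), (4, 31, 38, p, s, 15), (4, 31, 38, p, x, 22), (4, 34, 39, q, s, 15), (4, 34, 39, q, x, 22), (4, 37, 8, t, s, 15), (4, 37, 8, t, x, 22), (4, 40, 12, y, s, 15), (4, 40, 12, y, x, 22)}
(T ⨝ R) ⋈ U (natural join on A): {(22, 1, 36, k, k, 16, 22), (22, 1, 36, k, k, 16, 33), (22, 1, 36, k, n, 28, 8), (22, 12, 1, s, k, 16, 22), (22, 12, 1, s, k, 16, 33), (22, 12, 1, s, n, 28, 8), (22, 33, 32, a, k, 16, 22), (22, 33, 32, a, k, 16, 33), (22, 33, 32, a, n, 28, 8), (22, 7, 17, s, k, 16, 22), (22, 7, 17, s, k, 16, 33), (22, 7, 17, s, n, 28, 8), (4, 31, 38, p, x, 22, 33), (4, 34, 39, q, x, 22, 33), (4, 37, 8, t, x, 22, 33), (4, 40, 12, y, x, 22, 33)}
Selection A < 22: {(22, 1, 36, k, k, 16, 22), (22, 1, 36, k, k, 16, 33), (22, 12, 1, s, k, 16, 22), (22, 12, 1, s, k, 16, 33), (22, 33, 32, a, k, 16, 22), (22, 33, 32, a, k, 16, 33), (22, 7, 17, s, k, 16, 22), (22, 7, 17, s, k, 16, 33)}
π_{A, B} gives {(16, 1), (16, 12), (16, 33), (16, 7)} (4 duplicate(s) eliminated).

{(16, 1), (16, 12), (16, 33), (16, 7)}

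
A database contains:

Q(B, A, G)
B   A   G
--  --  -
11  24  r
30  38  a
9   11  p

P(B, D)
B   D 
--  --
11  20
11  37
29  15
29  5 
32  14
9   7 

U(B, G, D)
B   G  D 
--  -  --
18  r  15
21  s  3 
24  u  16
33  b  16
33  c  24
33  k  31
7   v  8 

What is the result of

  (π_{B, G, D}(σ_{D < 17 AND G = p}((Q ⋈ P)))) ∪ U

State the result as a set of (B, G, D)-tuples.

Q ⋈ P (natural join on B): {(11, 24, r, 20), (11, 24, r, 37), (9, 11, p, 7)}
Apply σ_{D < 17 AND G = p}; surviving tuples: {(9, 11, p, 7)}
π[B, G, D]: project onto (B, G, D) → {(9, p, 7)}
Set union of the two operands is {(18, r, 15), (21, s, 3), (24, u, 16), (33, b, 16), (33, c, 24), (33, k, 31), (7, v, 8), (9, p, 7)}.

{(18, r, 15), (21, s, 3), (24, u, 16), (33, b, 16), (33, c, 24), (33, k, 31), (7, v, 8), (9, p, 7)}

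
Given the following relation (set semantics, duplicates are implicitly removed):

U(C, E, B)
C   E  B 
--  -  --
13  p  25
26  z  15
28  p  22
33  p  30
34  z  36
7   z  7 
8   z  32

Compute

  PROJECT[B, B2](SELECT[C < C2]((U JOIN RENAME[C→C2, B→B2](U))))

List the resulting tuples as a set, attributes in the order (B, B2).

{(15, 36), (22, 30), (25, 22), (25, 30), (32, 15), (32, 36), (7, 15), (7, 32), (7, 36)}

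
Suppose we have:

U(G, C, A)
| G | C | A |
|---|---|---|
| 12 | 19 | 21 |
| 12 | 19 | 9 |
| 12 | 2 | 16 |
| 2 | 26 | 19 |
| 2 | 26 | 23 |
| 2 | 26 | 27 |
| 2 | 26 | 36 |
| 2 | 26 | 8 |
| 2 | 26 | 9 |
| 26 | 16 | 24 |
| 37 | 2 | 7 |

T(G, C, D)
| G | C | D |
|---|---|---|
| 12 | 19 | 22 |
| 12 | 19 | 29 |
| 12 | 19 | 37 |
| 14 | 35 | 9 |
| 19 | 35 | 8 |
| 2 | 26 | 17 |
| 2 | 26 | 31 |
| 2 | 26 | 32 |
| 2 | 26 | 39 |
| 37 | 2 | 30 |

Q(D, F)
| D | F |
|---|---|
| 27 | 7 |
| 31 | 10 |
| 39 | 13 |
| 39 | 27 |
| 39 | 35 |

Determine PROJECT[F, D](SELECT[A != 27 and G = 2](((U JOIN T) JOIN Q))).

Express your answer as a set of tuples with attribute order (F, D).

Natural join on G, C: {(12, 19, 21, 22), (12, 19, 21, 29), (12, 19, 21, 37), (12, 19, 9, 22), (12, 19, 9, 29), (12, 19, 9, 37), (2, 26, 19, 17), (2, 26, 19, 31), (2, 26, 19, 32), (2, 26, 19, 39), (2, 26, 23, 17), (2, 26, 23, 31), (2, 26, 23, 32), (2, 26, 23, 39), (2, 26, 27, 17), (2, 26, 27, 31), (2, 26, 27, 32), (2, 26, 27, 39), (2, 26, 36, 17), (2, 26, 36, 31), (2, 26, 36, 32), (2, 26, 36, 39), (2, 26, 8, 17), (2, 26, 8, 31), (2, 26, 8, 32), (2, 26, 8, 39), (2, 26, 9, 17), (2, 26, 9, 31), (2, 26, 9, 32), (2, 26, 9, 39), (37, 2, 7, 30)}
Natural join on D: {(2, 26, 19, 31, 10), (2, 26, 19, 39, 13), (2, 26, 19, 39, 27), (2, 26, 19, 39, 35), (2, 26, 23, 31, 10), (2, 26, 23, 39, 13), (2, 26, 23, 39, 27), (2, 26, 23, 39, 35), (2, 26, 27, 31, 10), (2, 26, 27, 39, 13), (2, 26, 27, 39, 27), (2, 26, 27, 39, 35), (2, 26, 36, 31, 10), (2, 26, 36, 39, 13), (2, 26, 36, 39, 27), (2, 26, 36, 39, 35), (2, 26, 8, 31, 10), (2, 26, 8, 39, 13), (2, 26, 8, 39, 27), (2, 26, 8, 39, 35), (2, 26, 9, 31, 10), (2, 26, 9, 39, 13), (2, 26, 9, 39, 27), (2, 26, 9, 39, 35)}
Filtering on A != 27 and G = 2 leaves {(2, 26, 19, 31, 10), (2, 26, 19, 39, 13), (2, 26, 19, 39, 27), (2, 26, 19, 39, 35), (2, 26, 23, 31, 10), (2, 26, 23, 39, 13), (2, 26, 23, 39, 27), (2, 26, 23, 39, 35), (2, 26, 36, 31, 10), (2, 26, 36, 39, 13), (2, 26, 36, 39, 27), (2, 26, 36, 39, 35), (2, 26, 8, 31, 10), (2, 26, 8, 39, 13), (2, 26, 8, 39, 27), (2, 26, 8, 39, 35), (2, 26, 9, 31, 10), (2, 26, 9, 39, 13), (2, 26, 9, 39, 27), (2, 26, 9, 39, 35)}.
π_{F, D} gives {(10, 31), (13, 39), (27, 39), (35, 39)} (16 duplicate(s) eliminated).

{(10, 31), (13, 39), (27, 39), (35, 39)}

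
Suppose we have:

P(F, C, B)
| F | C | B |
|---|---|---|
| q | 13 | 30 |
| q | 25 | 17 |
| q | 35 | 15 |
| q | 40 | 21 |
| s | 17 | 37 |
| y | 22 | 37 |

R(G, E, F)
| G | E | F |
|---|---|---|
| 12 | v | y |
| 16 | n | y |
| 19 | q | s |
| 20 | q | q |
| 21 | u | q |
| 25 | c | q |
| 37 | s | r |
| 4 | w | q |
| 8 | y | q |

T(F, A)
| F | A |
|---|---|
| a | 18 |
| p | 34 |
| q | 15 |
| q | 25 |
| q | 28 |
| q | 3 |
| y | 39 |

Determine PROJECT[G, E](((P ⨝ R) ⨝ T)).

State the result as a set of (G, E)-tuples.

Natural join on F: {(q, 13, 30, 20, q), (q, 13, 30, 21, u), (q, 13, 30, 25, c), (q, 13, 30, 4, w), (q, 13, 30, 8, y), (q, 25, 17, 20, q), (q, 25, 17, 21, u), (q, 25, 17, 25, c), (q, 25, 17, 4, w), (q, 25, 17, 8, y), (q, 35, 15, 20, q), (q, 35, 15, 21, u), (q, 35, 15, 25, c), (q, 35, 15, 4, w), (q, 35, 15, 8, y), (q, 40, 21, 20, q), (q, 40, 21, 21, u), (q, 40, 21, 25, c), (q, 40, 21, 4, w), (q, 40, 21, 8, y), (s, 17, 37, 19, q), (y, 22, 37, 12, v), (y, 22, 37, 16, n)}
Natural join on F: {(q, 13, 30, 20, q, 15), (q, 13, 30, 20, q, 25), (q, 13, 30, 20, q, 28), (q, 13, 30, 20, q, 3), (q, 13, 30, 21, u, 15), (q, 13, 30, 21, u, 25), (q, 13, 30, 21, u, 28), (q, 13, 30, 21, u, 3), (q, 13, 30, 25, c, 15), (q, 13, 30, 25, c, 25), (q, 13, 30, 25, c, 28), (q, 13, 30, 25, c, 3), (q, 13, 30, 4, w, 15), (q, 13, 30, 4, w, 25), (q, 13, 30, 4, w, 28), (q, 13, 30, 4, w, 3), (q, 13, 30, 8, y, 15), (q, 13, 30, 8, y, 25), (q, 13, 30, 8, y, 28), (q, 13, 30, 8, y, 3), (q, 25, 17, 20, q, 15), (q, 25, 17, 20, q, 25), (q, 25, 17, 20, q, 28), (q, 25, 17, 20, q, 3), (q, 25, 17, 21, u, 15), (q, 25, 17, 21, u, 25), (q, 25, 17, 21, u, 28), (q, 25, 17, 21, u, 3), (q, 25, 17, 25, c, 15), (q, 25, 17, 25, c, 25), (q, 25, 17, 25, c, 28), (q, 25, 17, 25, c, 3), (q, 25, 17, 4, w, 15), (q, 25, 17, 4, w, 25), (q, 25, 17, 4, w, 28), (q, 25, 17, 4, w, 3), (q, 25, 17, 8, y, 15), (q, 25, 17, 8, y, 25), (q, 25, 17, 8, y, 28), (q, 25, 17, 8, y, 3), (q, 35, 15, 20, q, 15), (q, 35, 15, 20, q, 25), (q, 35, 15, 20, q, 28), (q, 35, 15, 20, q, 3), (q, 35, 15, 21, u, 15), (q, 35, 15, 21, u, 25), (q, 35, 15, 21, u, 28), (q, 35, 15, 21, u, 3), (q, 35, 15, 25, c, 15), (q, 35, 15, 25, c, 25), (q, 35, 15, 25, c, 28), (q, 35, 15, 25, c, 3), (q, 35, 15, 4, w, 15), (q, 35, 15, 4, w, 25), (q, 35, 15, 4, w, 28), (q, 35, 15, 4, w, 3), (q, 35, 15, 8, y, 15), (q, 35, 15, 8, y, 25), (q, 35, 15, 8, y, 28), (q, 35, 15, 8, y, 3), (q, 40, 21, 20, q, 15), (q, 40, 21, 20, q, 25), (q, 40, 21, 20, q, 28), (q, 40, 21, 20, q, 3), (q, 40, 21, 21, u, 15), (q, 40, 21, 21, u, 25), (q, 40, 21, 21, u, 28), (q, 40, 21, 21, u, 3), (q, 40, 21, 25, c, 15), (q, 40, 21, 25, c, 25), (q, 40, 21, 25, c, 28), (q, 40, 21, 25, c, 3), (q, 40, 21, 4, w, 15), (q, 40, 21, 4, w, 25), (q, 40, 21, 4, w, 28), (q, 40, 21, 4, w, 3), (q, 40, 21, 8, y, 15), (q, 40, 21, 8, y, 25), (q, 40, 21, 8, y, 28), (q, 40, 21, 8, y, 3), (y, 22, 37, 12, v, 39), (y, 22, 37, 16, n, 39)}
Projecting to G, E (75 duplicate(s) eliminated): {(12, v), (16, n), (20, q), (21, u), (25, c), (4, w), (8, y)}

{(12, v), (16, n), (20, q), (21, u), (25, c), (4, w), (8, y)}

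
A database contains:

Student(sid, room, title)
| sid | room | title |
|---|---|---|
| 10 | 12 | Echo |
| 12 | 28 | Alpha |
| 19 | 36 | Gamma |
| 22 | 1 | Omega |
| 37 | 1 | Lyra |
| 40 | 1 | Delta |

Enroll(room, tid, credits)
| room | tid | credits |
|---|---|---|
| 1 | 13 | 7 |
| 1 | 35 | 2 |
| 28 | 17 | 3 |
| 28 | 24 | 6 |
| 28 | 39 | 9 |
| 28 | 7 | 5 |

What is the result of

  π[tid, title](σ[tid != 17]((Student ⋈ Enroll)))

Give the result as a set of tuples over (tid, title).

{(13, Delta), (13, Lyra), (13, Omega), (24, Alpha), (35, Delta), (35, Lyra), (35, Omega), (39, Alpha), (7, Alpha)}

Natural join on room: {(12, 28, Alpha, 17, 3), (12, 28, Alpha, 24, 6), (12, 28, Alpha, 39, 9), (12, 28, Alpha, 7, 5), (22, 1, Omega, 13, 7), (22, 1, Omega, 35, 2), (37, 1, Lyra, 13, 7), (37, 1, Lyra, 35, 2), (40, 1, Delta, 13, 7), (40, 1, Delta, 35, 2)}
Filtering on tid != 17 leaves {(12, 28, Alpha, 24, 6), (12, 28, Alpha, 39, 9), (12, 28, Alpha, 7, 5), (22, 1, Omega, 13, 7), (22, 1, Omega, 35, 2), (37, 1, Lyra, 13, 7), (37, 1, Lyra, 35, 2), (40, 1, Delta, 13, 7), (40, 1, Delta, 35, 2)}.
π_{tid, title} gives {(13, Delta), (13, Lyra), (13, Omega), (24, Alpha), (35, Delta), (35, Lyra), (35, Omega), (39, Alpha), (7, Alpha)}.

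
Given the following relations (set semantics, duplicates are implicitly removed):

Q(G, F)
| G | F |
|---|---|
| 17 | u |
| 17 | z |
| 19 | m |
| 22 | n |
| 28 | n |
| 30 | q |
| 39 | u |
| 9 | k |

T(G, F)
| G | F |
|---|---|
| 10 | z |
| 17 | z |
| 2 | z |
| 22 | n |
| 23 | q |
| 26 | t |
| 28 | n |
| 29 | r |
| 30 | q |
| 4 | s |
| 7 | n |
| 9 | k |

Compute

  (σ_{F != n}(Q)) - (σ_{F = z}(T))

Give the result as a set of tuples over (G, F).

{(17, u), (19, m), (30, q), (39, u), (9, k)}

Filtering on F != n leaves {(17, u), (17, z), (19, m), (30, q), (39, u), (9, k)}.
Filtering on F = z leaves {(10, z), (17, z), (2, z)}.
Taking the difference: {(17, u), (19, m), (30, q), (39, u), (9, k)}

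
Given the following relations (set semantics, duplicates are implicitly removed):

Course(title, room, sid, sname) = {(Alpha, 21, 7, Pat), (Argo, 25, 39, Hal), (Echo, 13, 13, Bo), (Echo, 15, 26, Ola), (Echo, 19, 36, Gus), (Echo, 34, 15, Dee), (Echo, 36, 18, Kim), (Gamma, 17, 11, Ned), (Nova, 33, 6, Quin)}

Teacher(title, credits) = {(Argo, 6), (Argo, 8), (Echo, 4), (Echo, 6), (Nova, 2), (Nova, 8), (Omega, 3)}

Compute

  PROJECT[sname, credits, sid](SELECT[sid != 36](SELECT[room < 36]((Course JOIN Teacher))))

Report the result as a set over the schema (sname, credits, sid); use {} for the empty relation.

{(Bo, 4, 13), (Bo, 6, 13), (Dee, 4, 15), (Dee, 6, 15), (Hal, 6, 39), (Hal, 8, 39), (Ola, 4, 26), (Ola, 6, 26), (Quin, 2, 6), (Quin, 8, 6)}

Natural join on title: {(Argo, 25, 39, Hal, 6), (Argo, 25, 39, Hal, 8), (Echo, 13, 13, Bo, 4), (Echo, 13, 13, Bo, 6), (Echo, 15, 26, Ola, 4), (Echo, 15, 26, Ola, 6), (Echo, 19, 36, Gus, 4), (Echo, 19, 36, Gus, 6), (Echo, 34, 15, Dee, 4), (Echo, 34, 15, Dee, 6), (Echo, 36, 18, Kim, 4), (Echo, 36, 18, Kim, 6), (Nova, 33, 6, Quin, 2), (Nova, 33, 6, Quin, 8)}
σ[room < 36]: keep tuples satisfying room < 36 → {(Argo, 25, 39, Hal, 6), (Argo, 25, 39, Hal, 8), (Echo, 13, 13, Bo, 4), (Echo, 13, 13, Bo, 6), (Echo, 15, 26, Ola, 4), (Echo, 15, 26, Ola, 6), (Echo, 19, 36, Gus, 4), (Echo, 19, 36, Gus, 6), (Echo, 34, 15, Dee, 4), (Echo, 34, 15, Dee, 6), (Nova, 33, 6, Quin, 2), (Nova, 33, 6, Quin, 8)}
σ[sid != 36]: keep tuples satisfying sid != 36 → {(Argo, 25, 39, Hal, 6), (Argo, 25, 39, Hal, 8), (Echo, 13, 13, Bo, 4), (Echo, 13, 13, Bo, 6), (Echo, 15, 26, Ola, 4), (Echo, 15, 26, Ola, 6), (Echo, 34, 15, Dee, 4), (Echo, 34, 15, Dee, 6), (Nova, 33, 6, Quin, 2), (Nova, 33, 6, Quin, 8)}
π[sname, credits, sid]: project onto (sname, credits, sid) → {(Bo, 4, 13), (Bo, 6, 13), (Dee, 4, 15), (Dee, 6, 15), (Hal, 6, 39), (Hal, 8, 39), (Ola, 4, 26), (Ola, 6, 26), (Quin, 2, 6), (Quin, 8, 6)}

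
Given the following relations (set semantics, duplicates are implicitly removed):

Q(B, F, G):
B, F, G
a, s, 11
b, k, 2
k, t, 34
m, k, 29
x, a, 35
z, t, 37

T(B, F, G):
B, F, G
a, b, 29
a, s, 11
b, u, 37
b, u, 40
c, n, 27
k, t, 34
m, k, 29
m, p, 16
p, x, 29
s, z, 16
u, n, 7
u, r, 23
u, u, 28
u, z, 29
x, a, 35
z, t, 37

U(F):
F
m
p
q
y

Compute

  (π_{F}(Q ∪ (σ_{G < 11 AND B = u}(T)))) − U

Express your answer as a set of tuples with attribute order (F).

Apply σ_{G < 11 AND B = u}; surviving tuples: {(u, n, 7)}
Taking the union: {(a, s, 11), (b, k, 2), (k, t, 34), (m, k, 29), (u, n, 7), (x, a, 35), (z, t, 37)}
π_{F} gives {a, k, n, s, t} (2 duplicate(s) eliminated).
Taking the difference: {a, k, n, s, t}

{a, k, n, s, t}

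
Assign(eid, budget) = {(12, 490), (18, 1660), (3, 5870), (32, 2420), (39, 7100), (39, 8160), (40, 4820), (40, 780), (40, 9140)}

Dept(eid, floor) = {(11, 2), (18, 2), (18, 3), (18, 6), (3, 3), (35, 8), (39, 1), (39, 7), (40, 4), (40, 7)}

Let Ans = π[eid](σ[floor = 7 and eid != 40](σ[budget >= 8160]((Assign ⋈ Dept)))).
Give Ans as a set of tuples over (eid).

{39}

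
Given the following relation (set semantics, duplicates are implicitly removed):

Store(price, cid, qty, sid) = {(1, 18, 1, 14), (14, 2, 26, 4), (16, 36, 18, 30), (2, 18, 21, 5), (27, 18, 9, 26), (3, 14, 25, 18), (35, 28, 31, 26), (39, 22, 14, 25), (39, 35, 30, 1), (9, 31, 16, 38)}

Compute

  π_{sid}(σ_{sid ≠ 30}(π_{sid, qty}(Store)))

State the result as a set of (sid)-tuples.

{1, 14, 18, 25, 26, 38, 4, 5}

Projecting to sid, qty: {(1, 30), (14, 1), (18, 25), (25, 14), (26, 31), (26, 9), (30, 18), (38, 16), (4, 26), (5, 21)}
Selection sid ≠ 30: {(1, 30), (14, 1), (18, 25), (25, 14), (26, 31), (26, 9), (38, 16), (4, 26), (5, 21)}
Projecting to sid (1 duplicate(s) eliminated): {1, 14, 18, 25, 26, 38, 4, 5}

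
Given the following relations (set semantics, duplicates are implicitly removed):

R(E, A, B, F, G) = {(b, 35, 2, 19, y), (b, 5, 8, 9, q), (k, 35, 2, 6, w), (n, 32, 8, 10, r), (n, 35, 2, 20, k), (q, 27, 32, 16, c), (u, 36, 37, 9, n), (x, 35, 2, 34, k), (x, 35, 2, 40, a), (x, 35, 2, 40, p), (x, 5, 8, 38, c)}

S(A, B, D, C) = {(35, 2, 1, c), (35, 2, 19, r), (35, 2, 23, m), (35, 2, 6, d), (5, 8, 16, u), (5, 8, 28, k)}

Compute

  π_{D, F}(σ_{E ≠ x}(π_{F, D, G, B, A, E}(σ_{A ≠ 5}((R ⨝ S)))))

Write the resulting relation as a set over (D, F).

{(1, 19), (1, 20), (1, 6), (19, 19), (19, 20), (19, 6), (23, 19), (23, 20), (23, 6), (6, 19), (6, 20), (6, 6)}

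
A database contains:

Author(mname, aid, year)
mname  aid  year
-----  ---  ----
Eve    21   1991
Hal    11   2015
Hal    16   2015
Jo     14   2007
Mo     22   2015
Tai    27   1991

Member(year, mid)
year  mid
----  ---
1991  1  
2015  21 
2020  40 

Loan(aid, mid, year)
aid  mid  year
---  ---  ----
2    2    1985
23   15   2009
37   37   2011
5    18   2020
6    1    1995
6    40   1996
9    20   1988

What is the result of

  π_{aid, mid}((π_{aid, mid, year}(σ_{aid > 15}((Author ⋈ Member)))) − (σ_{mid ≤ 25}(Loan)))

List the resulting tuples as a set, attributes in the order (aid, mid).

{(16, 21), (21, 1), (22, 21), (27, 1)}

Author ⋈ Member (natural join on year): {(Eve, 21, 1991, 1), (Hal, 11, 2015, 21), (Hal, 16, 2015, 21), (Mo, 22, 2015, 21), (Tai, 27, 1991, 1)}
Filtering on aid > 15 leaves {(Eve, 21, 1991, 1), (Hal, 16, 2015, 21), (Mo, 22, 2015, 21), (Tai, 27, 1991, 1)}.
π_{aid, mid, year} gives {(16, 21, 2015), (21, 1, 1991), (22, 21, 2015), (27, 1, 1991)}.
Filtering on mid ≤ 25 leaves {(2, 2, 1985), (23, 15, 2009), (5, 18, 2020), (6, 1, 1995), (9, 20, 1988)}.
Set difference of the two operands is {(16, 21, 2015), (21, 1, 1991), (22, 21, 2015), (27, 1, 1991)}.
π_{aid, mid} gives {(16, 21), (21, 1), (22, 21), (27, 1)}.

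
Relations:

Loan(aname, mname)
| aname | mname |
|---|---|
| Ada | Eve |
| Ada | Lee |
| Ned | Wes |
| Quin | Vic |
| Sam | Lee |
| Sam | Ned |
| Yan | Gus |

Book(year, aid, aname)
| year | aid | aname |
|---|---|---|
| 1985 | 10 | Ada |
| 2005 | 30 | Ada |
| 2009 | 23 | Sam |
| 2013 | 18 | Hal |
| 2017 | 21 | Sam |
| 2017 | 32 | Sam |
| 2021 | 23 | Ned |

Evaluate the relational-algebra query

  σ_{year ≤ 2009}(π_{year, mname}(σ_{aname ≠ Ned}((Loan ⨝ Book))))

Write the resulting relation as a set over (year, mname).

{(1985, Eve), (1985, Lee), (2005, Eve), (2005, Lee), (2009, Lee), (2009, Ned)}

Natural join on aname: {(Ada, Eve, 1985, 10), (Ada, Eve, 2005, 30), (Ada, Lee, 1985, 10), (Ada, Lee, 2005, 30), (Ned, Wes, 2021, 23), (Sam, Lee, 2009, 23), (Sam, Lee, 2017, 21), (Sam, Lee, 2017, 32), (Sam, Ned, 2009, 23), (Sam, Ned, 2017, 21), (Sam, Ned, 2017, 32)}
Filtering on aname ≠ Ned leaves {(Ada, Eve, 1985, 10), (Ada, Eve, 2005, 30), (Ada, Lee, 1985, 10), (Ada, Lee, 2005, 30), (Sam, Lee, 2009, 23), (Sam, Lee, 2017, 21), (Sam, Lee, 2017, 32), (Sam, Ned, 2009, 23), (Sam, Ned, 2017, 21), (Sam, Ned, 2017, 32)}.
Projecting to year, mname (2 duplicate(s) eliminated): {(1985, Eve), (1985, Lee), (2005, Eve), (2005, Lee), (2009, Lee), (2009, Ned), (2017, Lee), (2017, Ned)}
Filtering on year ≤ 2009 leaves {(1985, Eve), (1985, Lee), (2005, Eve), (2005, Lee), (2009, Lee), (2009, Ned)}.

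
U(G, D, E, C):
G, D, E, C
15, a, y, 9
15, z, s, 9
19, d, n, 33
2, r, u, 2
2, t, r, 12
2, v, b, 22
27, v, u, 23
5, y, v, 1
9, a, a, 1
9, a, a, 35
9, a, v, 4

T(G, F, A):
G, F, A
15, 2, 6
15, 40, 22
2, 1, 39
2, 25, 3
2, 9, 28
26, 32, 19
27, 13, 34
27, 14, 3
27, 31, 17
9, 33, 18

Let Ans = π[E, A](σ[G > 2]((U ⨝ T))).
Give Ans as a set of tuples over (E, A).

U ⋈ T (natural join on G): {(15, a, y, 9, 2, 6), (15, a, y, 9, 40, 22), (15, z, s, 9, 2, 6), (15, z, s, 9, 40, 22), (2, r, u, 2, 1, 39), (2, r, u, 2, 25, 3), (2, r, u, 2, 9, 28), (2, t, r, 12, 1, 39), (2, t, r, 12, 25, 3), (2, t, r, 12, 9, 28), (2, v, b, 22, 1, 39), (2, v, b, 22, 25, 3), (2, v, b, 22, 9, 28), (27, v, u, 23, 13, 34), (27, v, u, 23, 14, 3), (27, v, u, 23, 31, 17), (9, a, a, 1, 33, 18), (9, a, a, 35, 33, 18), (9, a, v, 4, 33, 18)}
Filtering on G > 2 leaves {(15, a, y, 9, 2, 6), (15, a, y, 9, 40, 22), (15, z, s, 9, 2, 6), (15, z, s, 9, 40, 22), (27, v, u, 23, 13, 34), (27, v, u, 23, 14, 3), (27, v, u, 23, 31, 17), (9, a, a, 1, 33, 18), (9, a, a, 35, 33, 18), (9, a, v, 4, 33, 18)}.
Keep only column(s) E, A (1 duplicate(s) eliminated): {(a, 18), (s, 22), (s, 6), (u, 17), (u, 3), (u, 34), (v, 18), (y, 22), (y, 6)}

{(a, 18), (s, 22), (s, 6), (u, 17), (u, 3), (u, 34), (v, 18), (y, 22), (y, 6)}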